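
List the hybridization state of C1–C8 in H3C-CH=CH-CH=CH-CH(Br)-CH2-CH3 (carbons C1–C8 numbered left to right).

C1 — 4 σ bonds. Steric number 4, so sp3.
C2: 3 σ bonds, plus one π bond; 3 regions of electron density → sp2.
C3 — 3 σ bonds, plus one π bond. Steric number 3, so sp2.
C4 has 3 σ bonds, plus one π bond: steric number 3 → sp2.
C5: 3 σ bonds, plus one π bond — 3 electron domains, sp2.
C6: 4 σ bonds — 4 electron domains, sp3.
C7 (4 σ bonds) has steric number 4: sp3.
C8 (4 σ bonds) has steric number 4: sp3.

C1 sp3, C2 sp2, C3 sp2, C4 sp2, C5 sp2, C6 sp3, C7 sp3, C8 sp3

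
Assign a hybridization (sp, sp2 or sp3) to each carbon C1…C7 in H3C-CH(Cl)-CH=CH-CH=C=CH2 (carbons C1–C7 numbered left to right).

C1 has 4 σ bonds: steric number 4 → sp3.
C2 — 4 σ bonds. Steric number 4, so sp3.
C3: 3 σ bonds, plus one π bond; 3 regions of electron density → sp2.
C4 is sp2: 3 σ bonds, plus one π bond, 3 electron-density regions.
C5 is sp2: 3 σ bonds, plus one π bond, 3 electron-density regions.
C6 has 2 σ bonds, plus two π bonds: steric number 2 → sp.
C7 carries 3 σ bonds, plus one π bond, giving a steric number of 3, so it is sp2.

C1 sp3, C2 sp3, C3 sp2, C4 sp2, C5 sp2, C6 sp, C7 sp2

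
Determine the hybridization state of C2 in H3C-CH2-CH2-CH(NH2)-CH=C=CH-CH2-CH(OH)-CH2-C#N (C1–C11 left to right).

sp^3

C2 — 4 σ bonds. Steric number 4, so sp3.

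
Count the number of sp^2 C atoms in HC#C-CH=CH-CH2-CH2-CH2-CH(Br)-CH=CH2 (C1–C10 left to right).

4

C1: sp
C2: sp
C3: sp2 ✓
C4: sp2 ✓
C5: sp3
C6: sp3
C7: sp3
C8: sp3
C9: sp2 ✓
C10: sp2 ✓
C3, C4, C9, C10 → 4 sp2 carbons.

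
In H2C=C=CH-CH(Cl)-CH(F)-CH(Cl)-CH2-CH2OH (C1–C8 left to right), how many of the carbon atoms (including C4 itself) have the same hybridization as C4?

5

C4 is sp3 (only σ bonds).
C1: sp2
C2: sp
C3: sp2
C4: sp3 ✓
C5: sp3 ✓
C6: sp3 ✓
C7: sp3 ✓
C8: sp3 ✓
5 carbons are sp3.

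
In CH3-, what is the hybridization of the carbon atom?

sp³

Three σ bonds + one lone pair = steric number 4 → sp3, pyramidal.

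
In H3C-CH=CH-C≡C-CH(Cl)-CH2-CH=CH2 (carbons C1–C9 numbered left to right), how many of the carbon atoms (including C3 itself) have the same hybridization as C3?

4

C3 is sp2 (one π bond).
C1: sp3
C2: sp2 ✓
C3: sp2 ✓
C4: sp
C5: sp
C6: sp3
C7: sp3
C8: sp2 ✓
C9: sp2 ✓
4 carbons are sp2.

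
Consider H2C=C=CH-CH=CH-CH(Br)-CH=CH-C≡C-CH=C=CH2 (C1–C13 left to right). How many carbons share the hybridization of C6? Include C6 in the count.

1

C6 is sp3 (only σ bonds).
C1: sp2
C2: sp
C3: sp2
C4: sp2
C5: sp2
C6: sp3 ✓
C7: sp2
C8: sp2
C9: sp
C10: sp
C11: sp2
C12: sp
C13: sp2
1 carbon is sp3.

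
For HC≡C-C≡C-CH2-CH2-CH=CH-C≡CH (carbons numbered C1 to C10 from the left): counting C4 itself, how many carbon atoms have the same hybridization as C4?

6

C4 is sp (two π bonds).
C1: sp ✓
C2: sp ✓
C3: sp ✓
C4: sp ✓
C5: sp3
C6: sp3
C7: sp2
C8: sp2
C9: sp ✓
C10: sp ✓
6 carbons are sp.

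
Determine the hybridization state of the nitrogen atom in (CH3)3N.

sp³

The nitrogen atom — 3 σ bonds and 1 lone pair. Steric number 4, so sp3.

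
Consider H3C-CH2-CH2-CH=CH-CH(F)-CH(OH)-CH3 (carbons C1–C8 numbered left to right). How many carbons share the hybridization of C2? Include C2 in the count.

C2 is sp3 (only σ bonds).
C1: sp3 ✓
C2: sp3 ✓
C3: sp3 ✓
C4: sp2
C5: sp2
C6: sp3 ✓
C7: sp3 ✓
C8: sp3 ✓
6 carbons are sp3.

6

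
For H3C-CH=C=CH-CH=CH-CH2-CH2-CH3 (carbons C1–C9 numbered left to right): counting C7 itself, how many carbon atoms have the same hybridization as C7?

4

C7 is sp3 (only σ bonds).
C1: sp3 ✓
C2: sp2
C3: sp
C4: sp2
C5: sp2
C6: sp2
C7: sp3 ✓
C8: sp3 ✓
C9: sp3 ✓
4 carbons are sp3.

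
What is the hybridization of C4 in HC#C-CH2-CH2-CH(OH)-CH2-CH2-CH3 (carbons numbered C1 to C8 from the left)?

C4 has 4 σ bonds: steric number 4 → sp3.

sp^3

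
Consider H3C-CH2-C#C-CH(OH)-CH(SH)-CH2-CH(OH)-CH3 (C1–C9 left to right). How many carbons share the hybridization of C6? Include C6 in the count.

7

C6 is sp3 (only σ bonds).
C1: sp3 ✓
C2: sp3 ✓
C3: sp
C4: sp
C5: sp3 ✓
C6: sp3 ✓
C7: sp3 ✓
C8: sp3 ✓
C9: sp3 ✓
7 carbons are sp3.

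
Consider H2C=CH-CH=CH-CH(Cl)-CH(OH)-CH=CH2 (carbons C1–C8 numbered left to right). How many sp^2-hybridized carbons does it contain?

6

C1: sp2 ✓
C2: sp2 ✓
C3: sp2 ✓
C4: sp2 ✓
C5: sp3
C6: sp3
C7: sp2 ✓
C8: sp2 ✓
C1, C2, C3, C4, C7, C8 → 6 sp2 carbons.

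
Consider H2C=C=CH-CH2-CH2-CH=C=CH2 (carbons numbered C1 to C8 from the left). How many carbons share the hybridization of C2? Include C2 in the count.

C2 is sp (two π bonds).
C1: sp2
C2: sp ✓
C3: sp2
C4: sp3
C5: sp3
C6: sp2
C7: sp ✓
C8: sp2
2 carbons are sp.

2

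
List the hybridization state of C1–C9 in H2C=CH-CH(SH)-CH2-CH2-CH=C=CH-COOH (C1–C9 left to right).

C1 — 3 σ bonds, plus one π bond. Steric number 3, so sp2.
C2 carries 3 σ bonds, plus one π bond, giving a steric number of 3, so it is sp2.
C3 carries 4 σ bonds, giving a steric number of 4, so it is sp3.
C4 (4 σ bonds) has steric number 4: sp3.
C5: 4 σ bonds — 4 electron domains, sp3.
C6 (3 σ bonds, plus one π bond) has steric number 3: sp2.
C7: 2 σ bonds, plus two π bonds — 2 electron domains, sp.
C8 is sp2: 3 σ bonds, plus one π bond, 3 electron-density regions.
C9 is sp2: 3 σ bonds, plus one π bond, 3 electron-density regions.

C1 sp2, C2 sp2, C3 sp3, C4 sp3, C5 sp3, C6 sp2, C7 sp, C8 sp2, C9 sp2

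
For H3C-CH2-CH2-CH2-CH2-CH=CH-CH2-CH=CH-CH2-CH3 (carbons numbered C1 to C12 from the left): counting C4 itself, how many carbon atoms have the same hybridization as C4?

8

C4 is sp3 (only σ bonds).
C1: sp3 ✓
C2: sp3 ✓
C3: sp3 ✓
C4: sp3 ✓
C5: sp3 ✓
C6: sp2
C7: sp2
C8: sp3 ✓
C9: sp2
C10: sp2
C11: sp3 ✓
C12: sp3 ✓
8 carbons are sp3.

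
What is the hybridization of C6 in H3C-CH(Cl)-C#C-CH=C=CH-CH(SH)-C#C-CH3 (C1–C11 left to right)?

C6 is sp: 2 σ bonds, plus two π bonds, 2 electron-density regions.

sp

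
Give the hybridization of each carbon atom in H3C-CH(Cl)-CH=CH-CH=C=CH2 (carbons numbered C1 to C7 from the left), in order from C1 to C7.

C1 sp3, C2 sp3, C3 sp2, C4 sp2, C5 sp2, C6 sp, C7 sp2

C1 (4 σ bonds) has steric number 4: sp3.
C2: 4 σ bonds — 4 electron domains, sp3.
C3 — 3 σ bonds, plus one π bond. Steric number 3, so sp2.
C4: 3 σ bonds, plus one π bond; 3 regions of electron density → sp2.
C5 carries 3 σ bonds, plus one π bond, giving a steric number of 3, so it is sp2.
C6 — 2 σ bonds, plus two π bonds. Steric number 2, so sp.
C7 has 3 σ bonds, plus one π bond: steric number 3 → sp2.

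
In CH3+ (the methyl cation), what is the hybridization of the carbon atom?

sp²

Three σ bonds to H, empty p orbital → sp2, trigonal planar.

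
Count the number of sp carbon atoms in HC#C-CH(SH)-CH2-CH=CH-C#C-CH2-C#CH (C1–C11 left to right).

6

C1: sp ✓
C2: sp ✓
C3: sp3
C4: sp3
C5: sp2
C6: sp2
C7: sp ✓
C8: sp ✓
C9: sp3
C10: sp ✓
C11: sp ✓
C1, C2, C7, C8, C10, C11 → 6 sp carbons.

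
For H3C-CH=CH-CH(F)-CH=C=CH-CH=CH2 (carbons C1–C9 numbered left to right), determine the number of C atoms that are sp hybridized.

1

C1: sp3
C2: sp2
C3: sp2
C4: sp3
C5: sp2
C6: sp ✓
C7: sp2
C8: sp2
C9: sp2
C6 → 1 sp carbon.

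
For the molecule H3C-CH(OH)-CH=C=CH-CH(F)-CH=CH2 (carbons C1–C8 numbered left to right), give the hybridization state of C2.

sp3

C2 — 4 σ bonds. Steric number 4, so sp3.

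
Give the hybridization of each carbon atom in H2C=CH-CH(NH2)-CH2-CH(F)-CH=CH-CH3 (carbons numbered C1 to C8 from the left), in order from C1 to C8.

C1 has 3 σ bonds, plus one π bond: steric number 3 → sp2.
C2 (3 σ bonds, plus one π bond) has steric number 3: sp2.
C3 is sp3: 4 σ bonds, 4 electron-density regions.
C4: 4 σ bonds; 4 regions of electron density → sp3.
C5 (4 σ bonds) has steric number 4: sp3.
C6 — 3 σ bonds, plus one π bond. Steric number 3, so sp2.
C7: 3 σ bonds, plus one π bond; 3 regions of electron density → sp2.
C8 is sp3: 4 σ bonds, 4 electron-density regions.

C1 sp2, C2 sp2, C3 sp3, C4 sp3, C5 sp3, C6 sp2, C7 sp2, C8 sp3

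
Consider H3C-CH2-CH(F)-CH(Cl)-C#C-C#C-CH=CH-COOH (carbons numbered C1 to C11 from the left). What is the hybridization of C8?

sp

C8 — 2 σ bonds, plus two π bonds. Steric number 2, so sp.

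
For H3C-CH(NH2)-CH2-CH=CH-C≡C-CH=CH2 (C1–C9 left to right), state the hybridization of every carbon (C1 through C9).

C1 (4 σ bonds) has steric number 4: sp3.
C2 — 4 σ bonds. Steric number 4, so sp3.
C3 (4 σ bonds) has steric number 4: sp3.
C4: 3 σ bonds, plus one π bond; 3 regions of electron density → sp2.
C5 carries 3 σ bonds, plus one π bond, giving a steric number of 3, so it is sp2.
C6 carries 2 σ bonds, plus two π bonds, giving a steric number of 2, so it is sp.
C7: 2 σ bonds, plus two π bonds — 2 electron domains, sp.
C8: 3 σ bonds, plus one π bond — 3 electron domains, sp2.
C9 (3 σ bonds, plus one π bond) has steric number 3: sp2.

C1 sp3, C2 sp3, C3 sp3, C4 sp2, C5 sp2, C6 sp, C7 sp, C8 sp2, C9 sp2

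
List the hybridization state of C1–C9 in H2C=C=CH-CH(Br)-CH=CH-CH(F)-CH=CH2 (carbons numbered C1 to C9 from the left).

C1 — 3 σ bonds, plus one π bond. Steric number 3, so sp2.
C2 has 2 σ bonds, plus two π bonds: steric number 2 → sp.
C3 is sp2: 3 σ bonds, plus one π bond, 3 electron-density regions.
C4 (4 σ bonds) has steric number 4: sp3.
C5: 3 σ bonds, plus one π bond — 3 electron domains, sp2.
C6: 3 σ bonds, plus one π bond — 3 electron domains, sp2.
C7 carries 4 σ bonds, giving a steric number of 4, so it is sp3.
C8: 3 σ bonds, plus one π bond; 3 regions of electron density → sp2.
C9: 3 σ bonds, plus one π bond — 3 electron domains, sp2.

C1 sp2, C2 sp, C3 sp2, C4 sp3, C5 sp2, C6 sp2, C7 sp3, C8 sp2, C9 sp2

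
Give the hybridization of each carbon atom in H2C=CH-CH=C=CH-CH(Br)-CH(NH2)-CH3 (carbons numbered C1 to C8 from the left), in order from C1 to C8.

C1 sp2, C2 sp2, C3 sp2, C4 sp, C5 sp2, C6 sp3, C7 sp3, C8 sp3

C1: 3 σ bonds, plus one π bond — 3 electron domains, sp2.
C2: 3 σ bonds, plus one π bond — 3 electron domains, sp2.
C3: 3 σ bonds, plus one π bond — 3 electron domains, sp2.
C4 — 2 σ bonds, plus two π bonds. Steric number 2, so sp.
C5 (3 σ bonds, plus one π bond) has steric number 3: sp2.
C6 (4 σ bonds) has steric number 4: sp3.
C7: 4 σ bonds; 4 regions of electron density → sp3.
C8 carries 4 σ bonds, giving a steric number of 4, so it is sp3.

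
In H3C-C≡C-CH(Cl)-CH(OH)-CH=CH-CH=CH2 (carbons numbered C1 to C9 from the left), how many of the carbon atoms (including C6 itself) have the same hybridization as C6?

4

C6 is sp2 (one π bond).
C1: sp3
C2: sp
C3: sp
C4: sp3
C5: sp3
C6: sp2 ✓
C7: sp2 ✓
C8: sp2 ✓
C9: sp2 ✓
4 carbons are sp2.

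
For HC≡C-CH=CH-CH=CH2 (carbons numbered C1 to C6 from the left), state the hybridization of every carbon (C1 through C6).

C1 is sp: 2 σ bonds, plus two π bonds, 2 electron-density regions.
C2: 2 σ bonds, plus two π bonds — 2 electron domains, sp.
C3: 3 σ bonds, plus one π bond; 3 regions of electron density → sp2.
C4: 3 σ bonds, plus one π bond; 3 regions of electron density → sp2.
C5 — 3 σ bonds, plus one π bond. Steric number 3, so sp2.
C6 is sp2: 3 σ bonds, plus one π bond, 3 electron-density regions.

C1 sp, C2 sp, C3 sp2, C4 sp2, C5 sp2, C6 sp2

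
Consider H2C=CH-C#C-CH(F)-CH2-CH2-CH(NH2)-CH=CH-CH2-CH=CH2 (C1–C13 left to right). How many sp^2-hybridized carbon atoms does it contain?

C1: sp2 ✓
C2: sp2 ✓
C3: sp
C4: sp
C5: sp3
C6: sp3
C7: sp3
C8: sp3
C9: sp2 ✓
C10: sp2 ✓
C11: sp3
C12: sp2 ✓
C13: sp2 ✓
C1, C2, C9, C10, C12, C13 → 6 sp2 carbons.

6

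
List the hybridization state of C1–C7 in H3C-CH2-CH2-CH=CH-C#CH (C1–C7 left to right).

C1 sp3, C2 sp3, C3 sp3, C4 sp2, C5 sp2, C6 sp, C7 sp

C1 (4 σ bonds) has steric number 4: sp3.
C2 — 4 σ bonds. Steric number 4, so sp3.
C3: 4 σ bonds; 4 regions of electron density → sp3.
C4 is sp2: 3 σ bonds, plus one π bond, 3 electron-density regions.
C5 has 3 σ bonds, plus one π bond: steric number 3 → sp2.
C6 — 2 σ bonds, plus two π bonds. Steric number 2, so sp.
C7 has 2 σ bonds, plus two π bonds: steric number 2 → sp.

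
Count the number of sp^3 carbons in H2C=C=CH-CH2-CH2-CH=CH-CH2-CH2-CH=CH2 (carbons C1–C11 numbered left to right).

C1: sp2
C2: sp
C3: sp2
C4: sp3 ✓
C5: sp3 ✓
C6: sp2
C7: sp2
C8: sp3 ✓
C9: sp3 ✓
C10: sp2
C11: sp2
C4, C5, C8, C9 → 4 sp3 carbons.

4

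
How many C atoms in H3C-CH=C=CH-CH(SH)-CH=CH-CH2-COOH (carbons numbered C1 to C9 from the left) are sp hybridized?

1

C1: sp3
C2: sp2
C3: sp ✓
C4: sp2
C5: sp3
C6: sp2
C7: sp2
C8: sp3
C9: sp2
C3 → 1 sp carbon.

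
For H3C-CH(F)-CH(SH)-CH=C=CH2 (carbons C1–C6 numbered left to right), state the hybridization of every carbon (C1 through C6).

C1: 4 σ bonds — 4 electron domains, sp3.
C2 — 4 σ bonds. Steric number 4, so sp3.
C3 — 4 σ bonds. Steric number 4, so sp3.
C4 carries 3 σ bonds, plus one π bond, giving a steric number of 3, so it is sp2.
C5 has 2 σ bonds, plus two π bonds: steric number 2 → sp.
C6 carries 3 σ bonds, plus one π bond, giving a steric number of 3, so it is sp2.

C1 sp3, C2 sp3, C3 sp3, C4 sp2, C5 sp, C6 sp2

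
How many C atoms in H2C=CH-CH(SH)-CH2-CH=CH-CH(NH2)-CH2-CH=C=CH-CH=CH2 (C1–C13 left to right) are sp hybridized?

C1: sp2
C2: sp2
C3: sp3
C4: sp3
C5: sp2
C6: sp2
C7: sp3
C8: sp3
C9: sp2
C10: sp ✓
C11: sp2
C12: sp2
C13: sp2
C10 → 1 sp carbon.

1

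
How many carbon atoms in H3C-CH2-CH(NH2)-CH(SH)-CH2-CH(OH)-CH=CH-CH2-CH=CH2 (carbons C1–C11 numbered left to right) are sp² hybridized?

C1: sp3
C2: sp3
C3: sp3
C4: sp3
C5: sp3
C6: sp3
C7: sp2 ✓
C8: sp2 ✓
C9: sp3
C10: sp2 ✓
C11: sp2 ✓
C7, C8, C10, C11 → 4 sp2 carbons.

4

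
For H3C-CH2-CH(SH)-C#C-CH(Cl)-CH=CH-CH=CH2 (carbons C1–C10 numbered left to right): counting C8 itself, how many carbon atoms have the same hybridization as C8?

C8 is sp2 (one π bond).
C1: sp3
C2: sp3
C3: sp3
C4: sp
C5: sp
C6: sp3
C7: sp2 ✓
C8: sp2 ✓
C9: sp2 ✓
C10: sp2 ✓
4 carbons are sp2.

4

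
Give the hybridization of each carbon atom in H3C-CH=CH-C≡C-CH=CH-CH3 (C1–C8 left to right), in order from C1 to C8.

C1 sp3, C2 sp2, C3 sp2, C4 sp, C5 sp, C6 sp2, C7 sp2, C8 sp3

C1 is sp3: 4 σ bonds, 4 electron-density regions.
C2 carries 3 σ bonds, plus one π bond, giving a steric number of 3, so it is sp2.
C3 carries 3 σ bonds, plus one π bond, giving a steric number of 3, so it is sp2.
C4: 2 σ bonds, plus two π bonds — 2 electron domains, sp.
C5 (2 σ bonds, plus two π bonds) has steric number 2: sp.
C6 (3 σ bonds, plus one π bond) has steric number 3: sp2.
C7 (3 σ bonds, plus one π bond) has steric number 3: sp2.
C8: 4 σ bonds — 4 electron domains, sp3.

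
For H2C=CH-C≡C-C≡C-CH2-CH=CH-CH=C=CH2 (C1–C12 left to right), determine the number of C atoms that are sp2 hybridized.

6

C1: sp2 ✓
C2: sp2 ✓
C3: sp
C4: sp
C5: sp
C6: sp
C7: sp3
C8: sp2 ✓
C9: sp2 ✓
C10: sp2 ✓
C11: sp
C12: sp2 ✓
C1, C2, C8, C9, C10, C12 → 6 sp2 carbons.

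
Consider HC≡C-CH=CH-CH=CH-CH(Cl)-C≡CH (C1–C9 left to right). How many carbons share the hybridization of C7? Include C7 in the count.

C7 is sp3 (only σ bonds).
C1: sp
C2: sp
C3: sp2
C4: sp2
C5: sp2
C6: sp2
C7: sp3 ✓
C8: sp
C9: sp
1 carbon is sp3.

1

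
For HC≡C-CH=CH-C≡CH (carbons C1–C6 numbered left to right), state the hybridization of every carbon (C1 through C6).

C1 (2 σ bonds, plus two π bonds) has steric number 2: sp.
C2: 2 σ bonds, plus two π bonds; 2 regions of electron density → sp.
C3 — 3 σ bonds, plus one π bond. Steric number 3, so sp2.
C4 (3 σ bonds, plus one π bond) has steric number 3: sp2.
C5 carries 2 σ bonds, plus two π bonds, giving a steric number of 2, so it is sp.
C6 (2 σ bonds, plus two π bonds) has steric number 2: sp.

C1 sp, C2 sp, C3 sp2, C4 sp2, C5 sp, C6 sp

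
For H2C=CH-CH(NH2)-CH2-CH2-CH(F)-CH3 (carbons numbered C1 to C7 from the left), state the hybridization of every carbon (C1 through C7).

C1 sp2, C2 sp2, C3 sp3, C4 sp3, C5 sp3, C6 sp3, C7 sp3

C1 carries 3 σ bonds, plus one π bond, giving a steric number of 3, so it is sp2.
C2 carries 3 σ bonds, plus one π bond, giving a steric number of 3, so it is sp2.
C3: 4 σ bonds; 4 regions of electron density → sp3.
C4: 4 σ bonds — 4 electron domains, sp3.
C5 (4 σ bonds) has steric number 4: sp3.
C6 (4 σ bonds) has steric number 4: sp3.
C7: 4 σ bonds — 4 electron domains, sp3.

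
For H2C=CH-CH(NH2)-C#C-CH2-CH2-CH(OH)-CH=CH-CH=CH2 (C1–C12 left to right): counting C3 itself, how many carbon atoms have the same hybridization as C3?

C3 is sp3 (only σ bonds).
C1: sp2
C2: sp2
C3: sp3 ✓
C4: sp
C5: sp
C6: sp3 ✓
C7: sp3 ✓
C8: sp3 ✓
C9: sp2
C10: sp2
C11: sp2
C12: sp2
4 carbons are sp3.

4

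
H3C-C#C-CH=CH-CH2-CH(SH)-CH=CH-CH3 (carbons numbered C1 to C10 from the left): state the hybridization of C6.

C6 — 4 σ bonds. Steric number 4, so sp3.

sp³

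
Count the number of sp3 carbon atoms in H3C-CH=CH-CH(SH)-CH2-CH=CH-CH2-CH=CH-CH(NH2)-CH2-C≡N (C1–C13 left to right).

C1: sp3 ✓
C2: sp2
C3: sp2
C4: sp3 ✓
C5: sp3 ✓
C6: sp2
C7: sp2
C8: sp3 ✓
C9: sp2
C10: sp2
C11: sp3 ✓
C12: sp3 ✓
C13: sp
C1, C4, C5, C8, C11, C12 → 6 sp3 carbons.

6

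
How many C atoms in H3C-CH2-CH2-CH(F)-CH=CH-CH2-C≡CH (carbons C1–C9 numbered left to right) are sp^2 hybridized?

2

C1: sp3
C2: sp3
C3: sp3
C4: sp3
C5: sp2 ✓
C6: sp2 ✓
C7: sp3
C8: sp
C9: sp
C5, C6 → 2 sp2 carbons.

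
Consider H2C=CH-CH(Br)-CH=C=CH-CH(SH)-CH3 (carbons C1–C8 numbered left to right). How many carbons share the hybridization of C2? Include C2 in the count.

C2 is sp2 (one π bond).
C1: sp2 ✓
C2: sp2 ✓
C3: sp3
C4: sp2 ✓
C5: sp
C6: sp2 ✓
C7: sp3
C8: sp3
4 carbons are sp2.

4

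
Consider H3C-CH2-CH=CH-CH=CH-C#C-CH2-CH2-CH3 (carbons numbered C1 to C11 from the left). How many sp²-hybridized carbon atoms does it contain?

C1: sp3
C2: sp3
C3: sp2 ✓
C4: sp2 ✓
C5: sp2 ✓
C6: sp2 ✓
C7: sp
C8: sp
C9: sp3
C10: sp3
C11: sp3
C3, C4, C5, C6 → 4 sp2 carbons.

4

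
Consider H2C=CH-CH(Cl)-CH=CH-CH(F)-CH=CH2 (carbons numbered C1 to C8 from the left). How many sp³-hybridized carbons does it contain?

C1: sp2
C2: sp2
C3: sp3 ✓
C4: sp2
C5: sp2
C6: sp3 ✓
C7: sp2
C8: sp2
C3, C6 → 2 sp3 carbons.

2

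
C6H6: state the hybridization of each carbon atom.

sp2

Every ring carbon has three σ bonds and contributes one p electron to the aromatic π system.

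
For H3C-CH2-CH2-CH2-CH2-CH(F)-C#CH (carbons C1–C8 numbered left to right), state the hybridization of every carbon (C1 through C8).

C1 is sp3: 4 σ bonds, 4 electron-density regions.
C2 carries 4 σ bonds, giving a steric number of 4, so it is sp3.
C3 — 4 σ bonds. Steric number 4, so sp3.
C4 is sp3: 4 σ bonds, 4 electron-density regions.
C5 is sp3: 4 σ bonds, 4 electron-density regions.
C6 carries 4 σ bonds, giving a steric number of 4, so it is sp3.
C7 is sp: 2 σ bonds, plus two π bonds, 2 electron-density regions.
C8 is sp: 2 σ bonds, plus two π bonds, 2 electron-density regions.

C1 sp3, C2 sp3, C3 sp3, C4 sp3, C5 sp3, C6 sp3, C7 sp, C8 sp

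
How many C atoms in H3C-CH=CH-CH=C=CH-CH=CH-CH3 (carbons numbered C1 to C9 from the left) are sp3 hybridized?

C1: sp3 ✓
C2: sp2
C3: sp2
C4: sp2
C5: sp
C6: sp2
C7: sp2
C8: sp2
C9: sp3 ✓
C1, C9 → 2 sp3 carbons.

2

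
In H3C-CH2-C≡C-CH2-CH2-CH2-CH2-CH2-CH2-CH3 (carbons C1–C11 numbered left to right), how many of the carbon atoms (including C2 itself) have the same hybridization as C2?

C2 is sp3 (only σ bonds).
C1: sp3 ✓
C2: sp3 ✓
C3: sp
C4: sp
C5: sp3 ✓
C6: sp3 ✓
C7: sp3 ✓
C8: sp3 ✓
C9: sp3 ✓
C10: sp3 ✓
C11: sp3 ✓
9 carbons are sp3.

9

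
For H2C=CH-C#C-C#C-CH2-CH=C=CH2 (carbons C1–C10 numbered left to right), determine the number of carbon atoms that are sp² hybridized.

C1: sp2 ✓
C2: sp2 ✓
C3: sp
C4: sp
C5: sp
C6: sp
C7: sp3
C8: sp2 ✓
C9: sp
C10: sp2 ✓
C1, C2, C8, C10 → 4 sp2 carbons.

4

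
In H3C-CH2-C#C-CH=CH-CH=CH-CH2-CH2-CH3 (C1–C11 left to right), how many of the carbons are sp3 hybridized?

5

C1: sp3 ✓
C2: sp3 ✓
C3: sp
C4: sp
C5: sp2
C6: sp2
C7: sp2
C8: sp2
C9: sp3 ✓
C10: sp3 ✓
C11: sp3 ✓
C1, C2, C9, C10, C11 → 5 sp3 carbons.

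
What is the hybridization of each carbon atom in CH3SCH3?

Each carbon atom: 4 σ bonds; 4 regions of electron density → sp3.

sp^3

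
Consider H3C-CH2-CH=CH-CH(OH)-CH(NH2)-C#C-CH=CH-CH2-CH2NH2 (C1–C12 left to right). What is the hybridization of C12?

sp3

C12 is sp3: 4 σ bonds, 4 electron-density regions.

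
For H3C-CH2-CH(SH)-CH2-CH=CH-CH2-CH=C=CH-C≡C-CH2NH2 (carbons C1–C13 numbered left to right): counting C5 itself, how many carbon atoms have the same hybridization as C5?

4

C5 is sp2 (one π bond).
C1: sp3
C2: sp3
C3: sp3
C4: sp3
C5: sp2 ✓
C6: sp2 ✓
C7: sp3
C8: sp2 ✓
C9: sp
C10: sp2 ✓
C11: sp
C12: sp
C13: sp3
4 carbons are sp2.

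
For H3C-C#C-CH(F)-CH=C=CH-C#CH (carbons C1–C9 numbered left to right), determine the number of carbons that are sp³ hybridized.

2

C1: sp3 ✓
C2: sp
C3: sp
C4: sp3 ✓
C5: sp2
C6: sp
C7: sp2
C8: sp
C9: sp
C1, C4 → 2 sp3 carbons.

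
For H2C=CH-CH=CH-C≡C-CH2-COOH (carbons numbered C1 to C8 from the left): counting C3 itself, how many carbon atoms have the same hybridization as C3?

5

C3 is sp2 (one π bond).
C1: sp2 ✓
C2: sp2 ✓
C3: sp2 ✓
C4: sp2 ✓
C5: sp
C6: sp
C7: sp3
C8: sp2 ✓
5 carbons are sp2.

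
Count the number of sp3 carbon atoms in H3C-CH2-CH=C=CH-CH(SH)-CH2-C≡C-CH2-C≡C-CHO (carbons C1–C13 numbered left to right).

C1: sp3 ✓
C2: sp3 ✓
C3: sp2
C4: sp
C5: sp2
C6: sp3 ✓
C7: sp3 ✓
C8: sp
C9: sp
C10: sp3 ✓
C11: sp
C12: sp
C13: sp2
C1, C2, C6, C7, C10 → 5 sp3 carbons.

5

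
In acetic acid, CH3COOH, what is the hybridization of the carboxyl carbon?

sp2

The carboxyl carbon has 3 σ bonds, plus one π bond: steric number 3 → sp2.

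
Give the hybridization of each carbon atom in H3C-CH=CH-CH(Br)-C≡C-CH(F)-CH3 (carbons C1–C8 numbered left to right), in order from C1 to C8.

C1 has 4 σ bonds: steric number 4 → sp3.
C2: 3 σ bonds, plus one π bond — 3 electron domains, sp2.
C3 has 3 σ bonds, plus one π bond: steric number 3 → sp2.
C4 — 4 σ bonds. Steric number 4, so sp3.
C5 carries 2 σ bonds, plus two π bonds, giving a steric number of 2, so it is sp.
C6 has 2 σ bonds, plus two π bonds: steric number 2 → sp.
C7 has 4 σ bonds: steric number 4 → sp3.
C8 (4 σ bonds) has steric number 4: sp3.

C1 sp3, C2 sp2, C3 sp2, C4 sp3, C5 sp, C6 sp, C7 sp3, C8 sp3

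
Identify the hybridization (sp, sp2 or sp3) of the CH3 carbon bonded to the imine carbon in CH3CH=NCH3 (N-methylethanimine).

sp3

The CH3 carbon bonded to the imine carbon carries 4 σ bonds, giving a steric number of 4, so it is sp3.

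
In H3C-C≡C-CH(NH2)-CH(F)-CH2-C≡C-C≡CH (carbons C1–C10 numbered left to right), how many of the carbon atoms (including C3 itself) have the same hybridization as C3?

C3 is sp (two π bonds).
C1: sp3
C2: sp ✓
C3: sp ✓
C4: sp3
C5: sp3
C6: sp3
C7: sp ✓
C8: sp ✓
C9: sp ✓
C10: sp ✓
6 carbons are sp.

6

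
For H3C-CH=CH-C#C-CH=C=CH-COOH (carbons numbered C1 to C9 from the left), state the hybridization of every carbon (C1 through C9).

C1 carries 4 σ bonds, giving a steric number of 4, so it is sp3.
C2 — 3 σ bonds, plus one π bond. Steric number 3, so sp2.
C3 carries 3 σ bonds, plus one π bond, giving a steric number of 3, so it is sp2.
C4 — 2 σ bonds, plus two π bonds. Steric number 2, so sp.
C5 — 2 σ bonds, plus two π bonds. Steric number 2, so sp.
C6 (3 σ bonds, plus one π bond) has steric number 3: sp2.
C7 carries 2 σ bonds, plus two π bonds, giving a steric number of 2, so it is sp.
C8 has 3 σ bonds, plus one π bond: steric number 3 → sp2.
C9 carries 3 σ bonds, plus one π bond, giving a steric number of 3, so it is sp2.

C1 sp3, C2 sp2, C3 sp2, C4 sp, C5 sp, C6 sp2, C7 sp, C8 sp2, C9 sp2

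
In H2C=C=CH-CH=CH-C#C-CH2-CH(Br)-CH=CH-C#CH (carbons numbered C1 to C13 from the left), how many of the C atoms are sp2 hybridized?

C1: sp2 ✓
C2: sp
C3: sp2 ✓
C4: sp2 ✓
C5: sp2 ✓
C6: sp
C7: sp
C8: sp3
C9: sp3
C10: sp2 ✓
C11: sp2 ✓
C12: sp
C13: sp
C1, C3, C4, C5, C10, C11 → 6 sp2 carbons.

6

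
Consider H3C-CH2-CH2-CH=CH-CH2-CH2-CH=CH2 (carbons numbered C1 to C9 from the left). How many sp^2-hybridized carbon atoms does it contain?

C1: sp3
C2: sp3
C3: sp3
C4: sp2 ✓
C5: sp2 ✓
C6: sp3
C7: sp3
C8: sp2 ✓
C9: sp2 ✓
C4, C5, C8, C9 → 4 sp2 carbons.

4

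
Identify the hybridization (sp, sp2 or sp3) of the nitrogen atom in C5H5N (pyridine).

N has two σ bonds and one lone pair in the ring plane (steric number 3 → sp2); its p orbital contributes one electron to the aromatic π system via the C=N double bond.

sp²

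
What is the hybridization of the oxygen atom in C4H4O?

sp2

One O lone pair is in the aromatic π system (p orbital), the other is in an sp2 hybrid in the ring plane; O has two σ bonds + one in-plane lone pair → sp2.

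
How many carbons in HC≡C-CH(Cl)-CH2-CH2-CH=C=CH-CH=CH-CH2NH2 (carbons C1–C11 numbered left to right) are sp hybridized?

C1: sp ✓
C2: sp ✓
C3: sp3
C4: sp3
C5: sp3
C6: sp2
C7: sp ✓
C8: sp2
C9: sp2
C10: sp2
C11: sp3
C1, C2, C7 → 3 sp carbons.

3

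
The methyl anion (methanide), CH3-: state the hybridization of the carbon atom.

sp3

Three σ bonds + one lone pair = steric number 4 → sp3, pyramidal.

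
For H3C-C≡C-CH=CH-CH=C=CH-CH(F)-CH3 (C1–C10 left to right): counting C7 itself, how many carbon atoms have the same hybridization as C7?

3

C7 is sp (two π bonds).
C1: sp3
C2: sp ✓
C3: sp ✓
C4: sp2
C5: sp2
C6: sp2
C7: sp ✓
C8: sp2
C9: sp3
C10: sp3
3 carbons are sp.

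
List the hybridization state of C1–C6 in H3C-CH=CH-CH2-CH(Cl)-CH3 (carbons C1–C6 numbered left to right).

C1 sp3, C2 sp2, C3 sp2, C4 sp3, C5 sp3, C6 sp3

C1 (4 σ bonds) has steric number 4: sp3.
C2 — 3 σ bonds, plus one π bond. Steric number 3, so sp2.
C3 (3 σ bonds, plus one π bond) has steric number 3: sp2.
C4 is sp3: 4 σ bonds, 4 electron-density regions.
C5 (4 σ bonds) has steric number 4: sp3.
C6 (4 σ bonds) has steric number 4: sp3.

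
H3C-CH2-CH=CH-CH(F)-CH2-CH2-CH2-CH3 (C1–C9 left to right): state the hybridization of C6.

sp^3

C6 — 4 σ bonds. Steric number 4, so sp3.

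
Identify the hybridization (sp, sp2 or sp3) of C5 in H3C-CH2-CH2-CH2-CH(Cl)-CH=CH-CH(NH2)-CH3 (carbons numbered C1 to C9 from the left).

C5 carries 4 σ bonds, giving a steric number of 4, so it is sp3.

sp³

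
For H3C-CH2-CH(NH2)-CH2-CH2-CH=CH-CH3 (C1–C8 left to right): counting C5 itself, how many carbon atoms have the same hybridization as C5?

C5 is sp3 (only σ bonds).
C1: sp3 ✓
C2: sp3 ✓
C3: sp3 ✓
C4: sp3 ✓
C5: sp3 ✓
C6: sp2
C7: sp2
C8: sp3 ✓
6 carbons are sp3.

6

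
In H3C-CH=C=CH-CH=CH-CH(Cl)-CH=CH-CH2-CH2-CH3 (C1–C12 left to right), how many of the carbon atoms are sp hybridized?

1

C1: sp3
C2: sp2
C3: sp ✓
C4: sp2
C5: sp2
C6: sp2
C7: sp3
C8: sp2
C9: sp2
C10: sp3
C11: sp3
C12: sp3
C3 → 1 sp carbon.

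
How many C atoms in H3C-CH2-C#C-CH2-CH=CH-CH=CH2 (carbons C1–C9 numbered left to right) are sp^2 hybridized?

4

C1: sp3
C2: sp3
C3: sp
C4: sp
C5: sp3
C6: sp2 ✓
C7: sp2 ✓
C8: sp2 ✓
C9: sp2 ✓
C6, C7, C8, C9 → 4 sp2 carbons.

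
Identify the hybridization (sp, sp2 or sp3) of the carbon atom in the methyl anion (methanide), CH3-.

sp³

Three σ bonds + one lone pair = steric number 4 → sp3, pyramidal.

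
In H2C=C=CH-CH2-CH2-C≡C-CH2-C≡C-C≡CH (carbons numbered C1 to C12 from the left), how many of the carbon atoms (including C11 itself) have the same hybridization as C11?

7

C11 is sp (two π bonds).
C1: sp2
C2: sp ✓
C3: sp2
C4: sp3
C5: sp3
C6: sp ✓
C7: sp ✓
C8: sp3
C9: sp ✓
C10: sp ✓
C11: sp ✓
C12: sp ✓
7 carbons are sp.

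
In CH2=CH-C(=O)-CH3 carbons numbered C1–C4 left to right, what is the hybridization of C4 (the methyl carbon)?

sp3

C4 (the methyl carbon) carries 4 σ bonds, giving a steric number of 4, so it is sp3.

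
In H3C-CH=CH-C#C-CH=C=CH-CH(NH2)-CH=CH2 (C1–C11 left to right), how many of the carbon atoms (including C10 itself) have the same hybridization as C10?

6

C10 is sp2 (one π bond).
C1: sp3
C2: sp2 ✓
C3: sp2 ✓
C4: sp
C5: sp
C6: sp2 ✓
C7: sp
C8: sp2 ✓
C9: sp3
C10: sp2 ✓
C11: sp2 ✓
6 carbons are sp2.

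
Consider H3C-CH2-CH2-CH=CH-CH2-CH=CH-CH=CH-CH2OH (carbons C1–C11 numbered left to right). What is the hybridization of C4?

sp2

C4 has 3 σ bonds, plus one π bond: steric number 3 → sp2.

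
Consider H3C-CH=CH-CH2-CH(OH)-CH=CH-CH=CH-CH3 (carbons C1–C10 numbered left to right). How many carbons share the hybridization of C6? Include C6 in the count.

C6 is sp2 (one π bond).
C1: sp3
C2: sp2 ✓
C3: sp2 ✓
C4: sp3
C5: sp3
C6: sp2 ✓
C7: sp2 ✓
C8: sp2 ✓
C9: sp2 ✓
C10: sp3
6 carbons are sp2.

6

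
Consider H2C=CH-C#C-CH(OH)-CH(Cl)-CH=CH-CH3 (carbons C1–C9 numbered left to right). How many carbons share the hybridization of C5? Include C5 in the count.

3

C5 is sp3 (only σ bonds).
C1: sp2
C2: sp2
C3: sp
C4: sp
C5: sp3 ✓
C6: sp3 ✓
C7: sp2
C8: sp2
C9: sp3 ✓
3 carbons are sp3.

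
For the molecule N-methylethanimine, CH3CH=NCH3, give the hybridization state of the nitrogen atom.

sp2

Two σ bonds + one lone pair = steric number 3 → sp2.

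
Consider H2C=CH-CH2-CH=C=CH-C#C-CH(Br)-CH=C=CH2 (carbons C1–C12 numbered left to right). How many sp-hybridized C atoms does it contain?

C1: sp2
C2: sp2
C3: sp3
C4: sp2
C5: sp ✓
C6: sp2
C7: sp ✓
C8: sp ✓
C9: sp3
C10: sp2
C11: sp ✓
C12: sp2
C5, C7, C8, C11 → 4 sp carbons.

4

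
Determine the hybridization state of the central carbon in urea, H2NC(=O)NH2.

sp^2

The central carbon is sp2: 3 σ bonds, plus one π bond, 3 electron-density regions.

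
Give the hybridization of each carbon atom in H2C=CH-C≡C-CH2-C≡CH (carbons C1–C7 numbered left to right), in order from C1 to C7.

C1 (3 σ bonds, plus one π bond) has steric number 3: sp2.
C2 is sp2: 3 σ bonds, plus one π bond, 3 electron-density regions.
C3 — 2 σ bonds, plus two π bonds. Steric number 2, so sp.
C4: 2 σ bonds, plus two π bonds; 2 regions of electron density → sp.
C5: 4 σ bonds — 4 electron domains, sp3.
C6: 2 σ bonds, plus two π bonds — 2 electron domains, sp.
C7: 2 σ bonds, plus two π bonds — 2 electron domains, sp.

C1 sp2, C2 sp2, C3 sp, C4 sp, C5 sp3, C6 sp, C7 sp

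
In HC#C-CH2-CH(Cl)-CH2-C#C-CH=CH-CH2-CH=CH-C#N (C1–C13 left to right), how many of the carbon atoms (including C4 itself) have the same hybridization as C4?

C4 is sp3 (only σ bonds).
C1: sp
C2: sp
C3: sp3 ✓
C4: sp3 ✓
C5: sp3 ✓
C6: sp
C7: sp
C8: sp2
C9: sp2
C10: sp3 ✓
C11: sp2
C12: sp2
C13: sp
4 carbons are sp3.

4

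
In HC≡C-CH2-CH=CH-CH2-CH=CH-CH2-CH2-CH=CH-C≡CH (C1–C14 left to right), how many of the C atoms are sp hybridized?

4

C1: sp ✓
C2: sp ✓
C3: sp3
C4: sp2
C5: sp2
C6: sp3
C7: sp2
C8: sp2
C9: sp3
C10: sp3
C11: sp2
C12: sp2
C13: sp ✓
C14: sp ✓
C1, C2, C13, C14 → 4 sp carbons.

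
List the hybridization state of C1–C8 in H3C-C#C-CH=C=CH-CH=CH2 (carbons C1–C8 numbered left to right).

C1 sp3, C2 sp, C3 sp, C4 sp2, C5 sp, C6 sp2, C7 sp2, C8 sp2

C1 (4 σ bonds) has steric number 4: sp3.
C2 (2 σ bonds, plus two π bonds) has steric number 2: sp.
C3 — 2 σ bonds, plus two π bonds. Steric number 2, so sp.
C4: 3 σ bonds, plus one π bond — 3 electron domains, sp2.
C5 carries 2 σ bonds, plus two π bonds, giving a steric number of 2, so it is sp.
C6 — 3 σ bonds, plus one π bond. Steric number 3, so sp2.
C7 carries 3 σ bonds, plus one π bond, giving a steric number of 3, so it is sp2.
C8 has 3 σ bonds, plus one π bond: steric number 3 → sp2.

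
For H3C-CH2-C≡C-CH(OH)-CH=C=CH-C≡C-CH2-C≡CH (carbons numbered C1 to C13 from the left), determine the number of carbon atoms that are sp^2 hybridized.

2

C1: sp3
C2: sp3
C3: sp
C4: sp
C5: sp3
C6: sp2 ✓
C7: sp
C8: sp2 ✓
C9: sp
C10: sp
C11: sp3
C12: sp
C13: sp
C6, C8 → 2 sp2 carbons.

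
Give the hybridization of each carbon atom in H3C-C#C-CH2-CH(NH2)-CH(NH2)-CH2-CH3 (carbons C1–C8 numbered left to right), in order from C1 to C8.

C1 — 4 σ bonds. Steric number 4, so sp3.
C2 carries 2 σ bonds, plus two π bonds, giving a steric number of 2, so it is sp.
C3 — 2 σ bonds, plus two π bonds. Steric number 2, so sp.
C4: 4 σ bonds; 4 regions of electron density → sp3.
C5: 4 σ bonds; 4 regions of electron density → sp3.
C6: 4 σ bonds — 4 electron domains, sp3.
C7 has 4 σ bonds: steric number 4 → sp3.
C8 carries 4 σ bonds, giving a steric number of 4, so it is sp3.

C1 sp3, C2 sp, C3 sp, C4 sp3, C5 sp3, C6 sp3, C7 sp3, C8 sp3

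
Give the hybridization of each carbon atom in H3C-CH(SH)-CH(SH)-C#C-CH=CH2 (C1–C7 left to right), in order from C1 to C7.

C1 has 4 σ bonds: steric number 4 → sp3.
C2 has 4 σ bonds: steric number 4 → sp3.
C3: 4 σ bonds — 4 electron domains, sp3.
C4 (2 σ bonds, plus two π bonds) has steric number 2: sp.
C5 has 2 σ bonds, plus two π bonds: steric number 2 → sp.
C6 has 3 σ bonds, plus one π bond: steric number 3 → sp2.
C7 carries 3 σ bonds, plus one π bond, giving a steric number of 3, so it is sp2.

C1 sp3, C2 sp3, C3 sp3, C4 sp, C5 sp, C6 sp2, C7 sp2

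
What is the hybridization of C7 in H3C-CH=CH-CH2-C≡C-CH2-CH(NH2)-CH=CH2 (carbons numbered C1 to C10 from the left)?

sp3

C7: 4 σ bonds; 4 regions of electron density → sp3.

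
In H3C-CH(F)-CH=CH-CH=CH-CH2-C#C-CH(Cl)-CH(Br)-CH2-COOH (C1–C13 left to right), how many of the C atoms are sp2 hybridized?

C1: sp3
C2: sp3
C3: sp2 ✓
C4: sp2 ✓
C5: sp2 ✓
C6: sp2 ✓
C7: sp3
C8: sp
C9: sp
C10: sp3
C11: sp3
C12: sp3
C13: sp2 ✓
C3, C4, C5, C6, C13 → 5 sp2 carbons.

5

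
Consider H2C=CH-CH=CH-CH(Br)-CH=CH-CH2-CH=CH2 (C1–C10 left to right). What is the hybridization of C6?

sp²

C6 (3 σ bonds, plus one π bond) has steric number 3: sp2.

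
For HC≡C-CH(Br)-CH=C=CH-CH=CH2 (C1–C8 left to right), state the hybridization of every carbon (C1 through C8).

C1 sp, C2 sp, C3 sp3, C4 sp2, C5 sp, C6 sp2, C7 sp2, C8 sp2

C1 has 2 σ bonds, plus two π bonds: steric number 2 → sp.
C2 — 2 σ bonds, plus two π bonds. Steric number 2, so sp.
C3 has 4 σ bonds: steric number 4 → sp3.
C4 is sp2: 3 σ bonds, plus one π bond, 3 electron-density regions.
C5 is sp: 2 σ bonds, plus two π bonds, 2 electron-density regions.
C6 — 3 σ bonds, plus one π bond. Steric number 3, so sp2.
C7: 3 σ bonds, plus one π bond; 3 regions of electron density → sp2.
C8 (3 σ bonds, plus one π bond) has steric number 3: sp2.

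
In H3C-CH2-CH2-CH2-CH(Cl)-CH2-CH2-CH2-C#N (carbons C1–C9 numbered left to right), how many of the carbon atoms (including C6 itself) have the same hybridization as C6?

8

C6 is sp3 (only σ bonds).
C1: sp3 ✓
C2: sp3 ✓
C3: sp3 ✓
C4: sp3 ✓
C5: sp3 ✓
C6: sp3 ✓
C7: sp3 ✓
C8: sp3 ✓
C9: sp
8 carbons are sp3.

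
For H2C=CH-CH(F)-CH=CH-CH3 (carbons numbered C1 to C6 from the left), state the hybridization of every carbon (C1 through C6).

C1: 3 σ bonds, plus one π bond; 3 regions of electron density → sp2.
C2 is sp2: 3 σ bonds, plus one π bond, 3 electron-density regions.
C3: 4 σ bonds; 4 regions of electron density → sp3.
C4 (3 σ bonds, plus one π bond) has steric number 3: sp2.
C5 carries 3 σ bonds, plus one π bond, giving a steric number of 3, so it is sp2.
C6 — 4 σ bonds. Steric number 4, so sp3.

C1 sp2, C2 sp2, C3 sp3, C4 sp2, C5 sp2, C6 sp3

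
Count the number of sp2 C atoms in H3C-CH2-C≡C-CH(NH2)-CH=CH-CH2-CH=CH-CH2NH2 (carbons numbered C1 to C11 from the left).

4

C1: sp3
C2: sp3
C3: sp
C4: sp
C5: sp3
C6: sp2 ✓
C7: sp2 ✓
C8: sp3
C9: sp2 ✓
C10: sp2 ✓
C11: sp3
C6, C7, C9, C10 → 4 sp2 carbons.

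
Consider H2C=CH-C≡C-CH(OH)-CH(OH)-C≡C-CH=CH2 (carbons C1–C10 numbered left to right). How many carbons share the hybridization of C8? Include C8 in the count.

4

C8 is sp (two π bonds).
C1: sp2
C2: sp2
C3: sp ✓
C4: sp ✓
C5: sp3
C6: sp3
C7: sp ✓
C8: sp ✓
C9: sp2
C10: sp2
4 carbons are sp.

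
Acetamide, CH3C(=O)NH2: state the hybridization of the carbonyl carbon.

sp^2

The carbonyl carbon is sp2: 3 σ bonds, plus one π bond, 3 electron-density regions.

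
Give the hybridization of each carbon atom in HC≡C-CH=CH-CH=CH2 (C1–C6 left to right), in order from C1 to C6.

C1 sp, C2 sp, C3 sp2, C4 sp2, C5 sp2, C6 sp2

C1 (2 σ bonds, plus two π bonds) has steric number 2: sp.
C2: 2 σ bonds, plus two π bonds — 2 electron domains, sp.
C3 (3 σ bonds, plus one π bond) has steric number 3: sp2.
C4: 3 σ bonds, plus one π bond — 3 electron domains, sp2.
C5 is sp2: 3 σ bonds, plus one π bond, 3 electron-density regions.
C6 has 3 σ bonds, plus one π bond: steric number 3 → sp2.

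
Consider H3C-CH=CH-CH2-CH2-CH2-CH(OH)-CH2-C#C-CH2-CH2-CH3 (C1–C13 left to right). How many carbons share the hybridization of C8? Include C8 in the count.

9

C8 is sp3 (only σ bonds).
C1: sp3 ✓
C2: sp2
C3: sp2
C4: sp3 ✓
C5: sp3 ✓
C6: sp3 ✓
C7: sp3 ✓
C8: sp3 ✓
C9: sp
C10: sp
C11: sp3 ✓
C12: sp3 ✓
C13: sp3 ✓
9 carbons are sp3.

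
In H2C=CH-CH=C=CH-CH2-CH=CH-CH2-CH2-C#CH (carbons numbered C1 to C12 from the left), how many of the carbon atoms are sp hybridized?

3

C1: sp2
C2: sp2
C3: sp2
C4: sp ✓
C5: sp2
C6: sp3
C7: sp2
C8: sp2
C9: sp3
C10: sp3
C11: sp ✓
C12: sp ✓
C4, C11, C12 → 3 sp carbons.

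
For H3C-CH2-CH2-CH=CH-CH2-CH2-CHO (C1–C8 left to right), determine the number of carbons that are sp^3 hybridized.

C1: sp3 ✓
C2: sp3 ✓
C3: sp3 ✓
C4: sp2
C5: sp2
C6: sp3 ✓
C7: sp3 ✓
C8: sp2
C1, C2, C3, C6, C7 → 5 sp3 carbons.

5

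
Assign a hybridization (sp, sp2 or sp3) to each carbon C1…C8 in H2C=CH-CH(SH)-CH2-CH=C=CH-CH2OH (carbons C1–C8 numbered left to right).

C1 is sp2: 3 σ bonds, plus one π bond, 3 electron-density regions.
C2: 3 σ bonds, plus one π bond; 3 regions of electron density → sp2.
C3: 4 σ bonds; 4 regions of electron density → sp3.
C4 — 4 σ bonds. Steric number 4, so sp3.
C5 has 3 σ bonds, plus one π bond: steric number 3 → sp2.
C6: 2 σ bonds, plus two π bonds; 2 regions of electron density → sp.
C7 (3 σ bonds, plus one π bond) has steric number 3: sp2.
C8 — 4 σ bonds. Steric number 4, so sp3.

C1 sp2, C2 sp2, C3 sp3, C4 sp3, C5 sp2, C6 sp, C7 sp2, C8 sp3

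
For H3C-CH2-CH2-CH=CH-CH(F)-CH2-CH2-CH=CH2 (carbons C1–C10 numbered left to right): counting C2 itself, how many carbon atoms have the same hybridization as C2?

6

C2 is sp3 (only σ bonds).
C1: sp3 ✓
C2: sp3 ✓
C3: sp3 ✓
C4: sp2
C5: sp2
C6: sp3 ✓
C7: sp3 ✓
C8: sp3 ✓
C9: sp2
C10: sp2
6 carbons are sp3.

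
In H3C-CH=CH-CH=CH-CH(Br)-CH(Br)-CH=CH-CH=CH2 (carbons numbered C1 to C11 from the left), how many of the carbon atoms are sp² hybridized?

8

C1: sp3
C2: sp2 ✓
C3: sp2 ✓
C4: sp2 ✓
C5: sp2 ✓
C6: sp3
C7: sp3
C8: sp2 ✓
C9: sp2 ✓
C10: sp2 ✓
C11: sp2 ✓
C2, C3, C4, C5, C8, C9, C10, C11 → 8 sp2 carbons.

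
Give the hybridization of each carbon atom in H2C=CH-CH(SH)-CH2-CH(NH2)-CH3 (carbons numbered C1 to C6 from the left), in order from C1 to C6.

C1: 3 σ bonds, plus one π bond — 3 electron domains, sp2.
C2: 3 σ bonds, plus one π bond; 3 regions of electron density → sp2.
C3 — 4 σ bonds. Steric number 4, so sp3.
C4 has 4 σ bonds: steric number 4 → sp3.
C5 carries 4 σ bonds, giving a steric number of 4, so it is sp3.
C6 is sp3: 4 σ bonds, 4 electron-density regions.

C1 sp2, C2 sp2, C3 sp3, C4 sp3, C5 sp3, C6 sp3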